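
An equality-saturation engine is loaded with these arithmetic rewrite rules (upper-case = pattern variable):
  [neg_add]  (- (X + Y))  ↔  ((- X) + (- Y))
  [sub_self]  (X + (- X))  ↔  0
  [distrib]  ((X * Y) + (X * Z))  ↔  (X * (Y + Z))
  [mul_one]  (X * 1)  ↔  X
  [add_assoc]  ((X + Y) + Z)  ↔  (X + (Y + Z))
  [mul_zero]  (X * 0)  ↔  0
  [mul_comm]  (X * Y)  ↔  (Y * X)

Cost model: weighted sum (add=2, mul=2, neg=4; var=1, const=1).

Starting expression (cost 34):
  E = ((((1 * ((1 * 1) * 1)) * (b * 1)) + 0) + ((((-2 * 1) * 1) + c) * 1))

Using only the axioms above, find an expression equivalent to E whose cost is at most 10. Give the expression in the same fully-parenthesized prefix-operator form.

1. [mul_one →] ((1 * 1) * 1)  →  (1 * 1);  E = ((((1 * (1 * 1)) * (b * 1)) + 0) + ((((-2 * 1) * 1) + c) * 1))
2. [mul_comm →] (1 * (1 * 1))  →  ((1 * 1) * 1);  E = (((((1 * 1) * 1) * (b * 1)) + 0) + ((((-2 * 1) * 1) + c) * 1))
3. [mul_one →] ((-2 * 1) * 1)  →  (-2 * 1);  E = (((((1 * 1) * 1) * (b * 1)) + 0) + (((-2 * 1) + c) * 1))
4. [mul_one →] (-2 * 1)  →  -2;  E = (((((1 * 1) * 1) * (b * 1)) + 0) + ((-2 + c) * 1))
5. [mul_one →] ((1 * 1) * 1)  →  (1 * 1);  E = ((((1 * 1) * (b * 1)) + 0) + ((-2 + c) * 1))
6. [mul_one →] ((-2 + c) * 1)  →  (-2 + c);  E = ((((1 * 1) * (b * 1)) + 0) + (-2 + c))
7. [mul_comm →] ((1 * 1) * (b * 1))  →  ((b * 1) * (1 * 1));  E = ((((b * 1) * (1 * 1)) + 0) + (-2 + c))
8. [mul_one →] (1 * 1)  →  1;  E = ((((b * 1) * 1) + 0) + (-2 + c))
9. [mul_one →] (b * 1)  →  b;  E = (((b * 1) + 0) + (-2 + c))
10. [mul_one →] (b * 1)  →  b;  cost 10 ≤ 10, done

((b + 0) + (-2 + c))   [cost 10]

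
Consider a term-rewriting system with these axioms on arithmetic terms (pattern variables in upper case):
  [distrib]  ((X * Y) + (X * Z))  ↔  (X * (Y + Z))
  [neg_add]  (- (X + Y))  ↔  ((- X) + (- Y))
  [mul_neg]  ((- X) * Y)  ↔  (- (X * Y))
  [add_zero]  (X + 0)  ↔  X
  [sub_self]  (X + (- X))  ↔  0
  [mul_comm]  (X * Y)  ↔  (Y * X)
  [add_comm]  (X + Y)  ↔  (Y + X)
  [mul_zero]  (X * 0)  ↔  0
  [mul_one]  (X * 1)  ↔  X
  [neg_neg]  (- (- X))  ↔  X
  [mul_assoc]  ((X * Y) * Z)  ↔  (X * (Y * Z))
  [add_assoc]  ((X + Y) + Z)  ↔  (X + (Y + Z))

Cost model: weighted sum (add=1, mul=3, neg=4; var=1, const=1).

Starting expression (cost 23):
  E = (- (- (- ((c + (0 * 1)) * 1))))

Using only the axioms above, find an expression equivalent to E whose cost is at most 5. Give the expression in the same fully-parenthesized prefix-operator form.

(- c)   [cost 5]

step 1: neg_neg (→) rewrites (- (- (- ((c + (0 * 1)) * 1)))) into (- ((c + (0 * 1)) * 1))
step 2: mul_one (→) rewrites (0 * 1) into 0, now (- ((c + 0) * 1))
step 3: add_zero (→) rewrites (c + 0) into c, now (- (c * 1))
step 4: mul_one (→) rewrites (c * 1) into c, reaching cost 5 (bound 5)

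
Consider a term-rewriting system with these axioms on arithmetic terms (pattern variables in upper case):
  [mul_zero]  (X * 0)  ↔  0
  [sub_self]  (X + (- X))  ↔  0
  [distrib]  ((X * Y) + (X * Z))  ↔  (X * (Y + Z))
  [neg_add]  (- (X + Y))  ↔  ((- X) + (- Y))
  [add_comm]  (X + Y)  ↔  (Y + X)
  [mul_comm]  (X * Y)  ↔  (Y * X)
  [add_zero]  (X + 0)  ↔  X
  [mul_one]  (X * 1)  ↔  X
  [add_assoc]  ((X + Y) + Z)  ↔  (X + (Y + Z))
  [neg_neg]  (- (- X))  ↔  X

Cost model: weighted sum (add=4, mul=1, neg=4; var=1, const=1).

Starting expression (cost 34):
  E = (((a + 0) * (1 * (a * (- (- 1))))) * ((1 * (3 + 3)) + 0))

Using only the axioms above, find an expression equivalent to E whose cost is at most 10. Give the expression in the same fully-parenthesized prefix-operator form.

step 1: neg_neg (→) rewrites (- (- 1)) into 1, now (((a + 0) * (1 * (a * 1))) * ((1 * (3 + 3)) + 0))
step 2: mul_comm (→) rewrites (1 * (3 + 3)) into ((3 + 3) * 1), now (((a + 0) * (1 * (a * 1))) * (((3 + 3) * 1) + 0))
step 3: add_zero (→) rewrites (a + 0) into a, now ((a * (1 * (a * 1))) * (((3 + 3) * 1) + 0))
step 4: mul_comm (→) rewrites (1 * (a * 1)) into ((a * 1) * 1), now ((a * ((a * 1) * 1)) * (((3 + 3) * 1) + 0))
step 5: mul_one (→) rewrites (a * 1) into a, now ((a * (a * 1)) * (((3 + 3) * 1) + 0))
step 6: mul_one (→) rewrites ((3 + 3) * 1) into (3 + 3), now ((a * (a * 1)) * ((3 + 3) + 0))
step 7: mul_comm (→) rewrites ((a * (a * 1)) * ((3 + 3) + 0)) into (((3 + 3) + 0) * (a * (a * 1)))
step 8: mul_one (→) rewrites (a * 1) into a, now (((3 + 3) + 0) * (a * a))
step 9: add_zero (→) rewrites ((3 + 3) + 0) into (3 + 3), reaching cost 10 (bound 10)

((3 + 3) * (a * a))   [cost 10]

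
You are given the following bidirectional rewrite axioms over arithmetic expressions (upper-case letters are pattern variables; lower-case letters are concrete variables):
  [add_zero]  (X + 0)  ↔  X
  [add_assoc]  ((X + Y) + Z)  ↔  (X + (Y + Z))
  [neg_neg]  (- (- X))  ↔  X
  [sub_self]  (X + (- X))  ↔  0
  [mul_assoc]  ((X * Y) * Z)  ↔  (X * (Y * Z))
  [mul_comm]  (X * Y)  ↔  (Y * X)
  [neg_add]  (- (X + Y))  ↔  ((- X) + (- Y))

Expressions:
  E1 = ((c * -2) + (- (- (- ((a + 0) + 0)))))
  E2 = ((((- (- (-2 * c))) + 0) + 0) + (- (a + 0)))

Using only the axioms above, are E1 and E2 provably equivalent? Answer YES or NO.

YES

(1) ((a + 0) + 0)  =[add_zero →]=  (a + 0)    ⊢ ((c * -2) + (- (- (- (a + 0)))))
(2) (- (- (- (a + 0))))  =[neg_neg →]=  (- (a + 0))    ⊢ ((c * -2) + (- (a + 0)))
(3) (c * -2)  =[mul_comm →]=  (-2 * c)    ⊢ ((-2 * c) + (- (a + 0)))
(4) (-2 * c)  =[add_zero ←]=  ((-2 * c) + 0)    ⊢ (((-2 * c) + 0) + (- (a + 0)))
(5) (-2 * c)  =[add_zero ←]=  ((-2 * c) + 0)    ⊢ ((((-2 * c) + 0) + 0) + (- (a + 0)))
(6) (-2 * c)  =[neg_neg ←]=  (- (- (-2 * c)))    ⊢ E2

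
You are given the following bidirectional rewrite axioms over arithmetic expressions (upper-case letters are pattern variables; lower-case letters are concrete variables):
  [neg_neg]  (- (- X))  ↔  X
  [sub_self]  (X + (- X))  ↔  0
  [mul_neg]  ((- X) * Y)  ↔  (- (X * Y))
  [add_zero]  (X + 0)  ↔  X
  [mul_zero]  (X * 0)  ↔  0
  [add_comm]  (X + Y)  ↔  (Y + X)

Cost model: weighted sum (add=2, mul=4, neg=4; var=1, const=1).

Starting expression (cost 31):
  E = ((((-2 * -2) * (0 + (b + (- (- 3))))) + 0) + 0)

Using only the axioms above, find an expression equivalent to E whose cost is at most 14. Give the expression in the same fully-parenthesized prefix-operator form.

1. [neg_neg →] (- (- 3))  →  3;  E = ((((-2 * -2) * (0 + (b + 3))) + 0) + 0)
2. [add_zero →] ((((-2 * -2) * (0 + (b + 3))) + 0) + 0)  →  (((-2 * -2) * (0 + (b + 3))) + 0)
3. [add_zero →] (((-2 * -2) * (0 + (b + 3))) + 0)  →  ((-2 * -2) * (0 + (b + 3)))
4. [add_comm →] (0 + (b + 3))  →  ((b + 3) + 0);  E = ((-2 * -2) * ((b + 3) + 0))
5. [add_zero →] ((b + 3) + 0)  →  (b + 3);  cost 14 ≤ 14, done

((-2 * -2) * (b + 3))   [cost 14]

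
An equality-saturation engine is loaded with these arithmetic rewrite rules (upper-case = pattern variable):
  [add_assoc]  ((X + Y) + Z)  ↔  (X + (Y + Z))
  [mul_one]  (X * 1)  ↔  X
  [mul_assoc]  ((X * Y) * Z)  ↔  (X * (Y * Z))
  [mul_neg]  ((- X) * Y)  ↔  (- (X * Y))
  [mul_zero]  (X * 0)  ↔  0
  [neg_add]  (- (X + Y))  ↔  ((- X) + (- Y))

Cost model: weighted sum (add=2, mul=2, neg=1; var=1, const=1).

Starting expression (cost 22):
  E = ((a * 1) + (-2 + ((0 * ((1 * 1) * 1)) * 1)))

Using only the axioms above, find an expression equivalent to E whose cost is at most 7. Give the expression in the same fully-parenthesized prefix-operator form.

(a + (-2 + 0))   [cost 7]

1. [mul_one →] ((0 * ((1 * 1) * 1)) * 1)  →  (0 * ((1 * 1) * 1));  E = ((a * 1) + (-2 + (0 * ((1 * 1) * 1))))
2. [mul_one →] (a * 1)  →  a;  E = (a + (-2 + (0 * ((1 * 1) * 1))))
3. [mul_one →] (1 * 1)  →  1;  E = (a + (-2 + (0 * (1 * 1))))
4. [mul_one →] (1 * 1)  →  1;  E = (a + (-2 + (0 * 1)))
5. [mul_one →] (0 * 1)  →  0;  cost 7 ≤ 7, done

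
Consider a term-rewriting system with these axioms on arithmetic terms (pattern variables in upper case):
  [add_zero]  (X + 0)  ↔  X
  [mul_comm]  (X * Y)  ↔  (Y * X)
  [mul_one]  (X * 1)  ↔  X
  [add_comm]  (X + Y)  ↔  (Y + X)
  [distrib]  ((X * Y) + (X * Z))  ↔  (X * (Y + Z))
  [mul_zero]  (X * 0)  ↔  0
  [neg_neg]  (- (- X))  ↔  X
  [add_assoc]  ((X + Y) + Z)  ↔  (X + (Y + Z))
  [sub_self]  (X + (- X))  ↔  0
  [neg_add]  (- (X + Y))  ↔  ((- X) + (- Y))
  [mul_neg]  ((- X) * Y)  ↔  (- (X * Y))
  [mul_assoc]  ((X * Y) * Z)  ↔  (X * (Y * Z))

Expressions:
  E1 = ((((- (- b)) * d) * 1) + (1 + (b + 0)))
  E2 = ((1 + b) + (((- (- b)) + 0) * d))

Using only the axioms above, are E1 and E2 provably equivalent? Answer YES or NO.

step 1: mul_one (→) rewrites (((- (- b)) * d) * 1) into ((- (- b)) * d), now (((- (- b)) * d) + (1 + (b + 0)))
step 2: neg_neg (→) rewrites (- (- b)) into b, now ((b * d) + (1 + (b + 0)))
step 3: add_zero (→) rewrites (b + 0) into b, now ((b * d) + (1 + b))
step 4: add_zero (←) rewrites b into (b + 0), now (((b + 0) * d) + (1 + b))
step 5: add_comm (→) rewrites (((b + 0) * d) + (1 + b)) into ((1 + b) + ((b + 0) * d))
step 6: neg_neg (←) rewrites b into (- (- b)), which is E2

YES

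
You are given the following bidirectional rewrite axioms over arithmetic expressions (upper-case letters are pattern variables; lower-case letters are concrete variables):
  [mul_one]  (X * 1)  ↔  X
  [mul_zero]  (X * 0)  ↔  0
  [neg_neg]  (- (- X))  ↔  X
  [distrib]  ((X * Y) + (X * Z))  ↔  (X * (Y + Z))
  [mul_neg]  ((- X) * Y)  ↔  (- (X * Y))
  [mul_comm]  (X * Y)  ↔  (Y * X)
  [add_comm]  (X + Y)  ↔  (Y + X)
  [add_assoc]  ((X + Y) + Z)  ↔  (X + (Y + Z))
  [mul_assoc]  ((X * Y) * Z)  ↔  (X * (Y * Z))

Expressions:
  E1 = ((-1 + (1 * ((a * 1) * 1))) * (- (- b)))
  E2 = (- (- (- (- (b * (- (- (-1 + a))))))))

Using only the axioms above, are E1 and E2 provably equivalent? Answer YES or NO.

(1) ((a * 1) * 1)  =[mul_one →]=  (a * 1)    ⊢ ((-1 + (1 * (a * 1))) * (- (- b)))
(2) (a * 1)  =[mul_one →]=  a    ⊢ ((-1 + (1 * a)) * (- (- b)))
(3) ((-1 + (1 * a)) * (- (- b)))  =[mul_comm →]=  ((- (- b)) * (-1 + (1 * a)))
(4) (1 * a)  =[mul_comm →]=  (a * 1)    ⊢ ((- (- b)) * (-1 + (a * 1)))
(5) (a * 1)  =[mul_one →]=  a    ⊢ ((- (- b)) * (-1 + a))
(6) (- (- b))  =[neg_neg →]=  b    ⊢ (b * (-1 + a))
(7) (-1 + a)  =[neg_neg ←]=  (- (- (-1 + a)))    ⊢ (b * (- (- (-1 + a))))
(8) (b * (- (- (-1 + a))))  =[neg_neg ←]=  (- (- (b * (- (- (-1 + a))))))
(9) (b * (- (- (-1 + a))))  =[neg_neg ←]=  (- (- (b * (- (- (-1 + a))))))    ⊢ E2

YES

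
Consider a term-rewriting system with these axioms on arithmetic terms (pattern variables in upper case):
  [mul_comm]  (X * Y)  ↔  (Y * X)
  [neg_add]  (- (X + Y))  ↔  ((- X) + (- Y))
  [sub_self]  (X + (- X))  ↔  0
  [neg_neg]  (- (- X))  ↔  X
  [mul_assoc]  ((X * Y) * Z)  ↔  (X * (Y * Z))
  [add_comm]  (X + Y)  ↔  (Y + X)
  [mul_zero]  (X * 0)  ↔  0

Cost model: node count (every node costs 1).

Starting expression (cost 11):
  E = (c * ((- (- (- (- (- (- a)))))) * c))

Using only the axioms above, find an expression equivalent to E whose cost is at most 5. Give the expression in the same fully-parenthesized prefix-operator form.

(c * (a * c))   [cost 5]

step 1: neg_neg (→) rewrites (- (- (- (- (- a))))) into (- (- (- a))), now (c * ((- (- (- (- a)))) * c))
step 2: neg_neg (→) rewrites (- (- a)) into a, now (c * ((- (- a)) * c))
step 3: neg_neg (→) rewrites (- (- a)) into a, reaching cost 5 (bound 5)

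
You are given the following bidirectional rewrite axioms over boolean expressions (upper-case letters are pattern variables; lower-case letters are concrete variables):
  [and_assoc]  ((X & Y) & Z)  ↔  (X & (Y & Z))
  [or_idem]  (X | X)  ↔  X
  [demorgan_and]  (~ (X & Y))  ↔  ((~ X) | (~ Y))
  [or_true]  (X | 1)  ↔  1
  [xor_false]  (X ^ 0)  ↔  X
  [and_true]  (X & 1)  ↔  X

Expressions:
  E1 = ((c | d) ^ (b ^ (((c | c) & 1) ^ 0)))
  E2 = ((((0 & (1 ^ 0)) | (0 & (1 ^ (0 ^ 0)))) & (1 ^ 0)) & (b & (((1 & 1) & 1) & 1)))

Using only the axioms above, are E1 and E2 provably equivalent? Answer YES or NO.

NO

The axioms are sound identities: if E1 ↔* E2 then E1 and E2 evaluate identically under any assignment.
Under b=0, c=0, d=1: E1 evaluates to 1, E2 to 0. Distinct ⇒ no rewrite sequence connects them.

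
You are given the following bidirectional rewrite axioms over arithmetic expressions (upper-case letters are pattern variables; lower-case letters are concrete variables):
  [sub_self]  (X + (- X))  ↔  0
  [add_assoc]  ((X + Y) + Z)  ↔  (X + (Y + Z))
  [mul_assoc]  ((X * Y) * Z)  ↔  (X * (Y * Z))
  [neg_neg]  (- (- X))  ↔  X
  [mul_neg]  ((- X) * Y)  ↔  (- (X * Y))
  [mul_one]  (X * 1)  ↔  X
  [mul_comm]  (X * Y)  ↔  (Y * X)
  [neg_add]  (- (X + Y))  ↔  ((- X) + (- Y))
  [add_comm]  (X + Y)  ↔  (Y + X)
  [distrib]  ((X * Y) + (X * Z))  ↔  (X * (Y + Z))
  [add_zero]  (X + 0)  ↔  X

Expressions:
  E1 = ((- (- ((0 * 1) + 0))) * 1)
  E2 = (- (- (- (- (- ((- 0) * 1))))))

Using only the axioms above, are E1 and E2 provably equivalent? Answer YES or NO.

1. [mul_one →] ((- (- ((0 * 1) + 0))) * 1)  →  (- (- ((0 * 1) + 0)))
2. [add_zero →] ((0 * 1) + 0)  →  (0 * 1);  E1 = (- (- (0 * 1)))
3. [mul_one →] (0 * 1)  →  0;  E1 = (- (- 0))
4. [mul_one ←] (- 0)  →  ((- 0) * 1);  E1 = (- ((- 0) * 1))
5. [neg_neg ←] (- ((- 0) * 1))  →  (- (- (- ((- 0) * 1))))
6. [neg_neg ←] (- (- ((- 0) * 1)))  →  (- (- (- (- ((- 0) * 1)))));  this is E2

YES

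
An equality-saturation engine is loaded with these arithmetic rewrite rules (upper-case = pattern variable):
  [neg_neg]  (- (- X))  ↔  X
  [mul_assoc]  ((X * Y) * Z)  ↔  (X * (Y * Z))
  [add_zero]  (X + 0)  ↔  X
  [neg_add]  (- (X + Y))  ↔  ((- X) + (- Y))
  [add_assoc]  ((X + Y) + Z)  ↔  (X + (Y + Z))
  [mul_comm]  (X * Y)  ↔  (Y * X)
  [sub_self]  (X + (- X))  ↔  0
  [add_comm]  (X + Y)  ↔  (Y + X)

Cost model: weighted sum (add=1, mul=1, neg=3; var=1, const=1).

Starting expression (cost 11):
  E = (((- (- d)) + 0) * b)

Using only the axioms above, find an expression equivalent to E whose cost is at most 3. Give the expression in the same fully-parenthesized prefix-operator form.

step 1: neg_neg (→) rewrites (- (- d)) into d, now ((d + 0) * b)
step 2: mul_comm (→) rewrites ((d + 0) * b) into (b * (d + 0))
step 3: add_zero (→) rewrites (d + 0) into d, reaching cost 3 (bound 3)

(b * d)   [cost 3]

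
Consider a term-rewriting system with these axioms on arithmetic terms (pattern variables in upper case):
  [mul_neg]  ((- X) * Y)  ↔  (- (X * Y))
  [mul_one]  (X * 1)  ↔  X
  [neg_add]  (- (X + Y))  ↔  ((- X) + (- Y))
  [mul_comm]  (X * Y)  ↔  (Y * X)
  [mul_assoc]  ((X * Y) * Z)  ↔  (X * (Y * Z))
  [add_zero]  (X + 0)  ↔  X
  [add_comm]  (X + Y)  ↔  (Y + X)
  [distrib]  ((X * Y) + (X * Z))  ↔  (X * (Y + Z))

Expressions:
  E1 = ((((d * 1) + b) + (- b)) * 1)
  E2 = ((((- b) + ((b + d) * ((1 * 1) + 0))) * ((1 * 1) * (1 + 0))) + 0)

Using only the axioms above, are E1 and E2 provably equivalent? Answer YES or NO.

step 1: mul_one (→) rewrites (d * 1) into d, now (((d + b) + (- b)) * 1)
step 2: mul_one (→) rewrites (((d + b) + (- b)) * 1) into ((d + b) + (- b))
step 3: add_comm (→) rewrites ((d + b) + (- b)) into ((- b) + (d + b))
step 4: mul_one (←) rewrites (d + b) into ((d + b) * 1), now ((- b) + ((d + b) * 1))
step 5: mul_one (←) rewrites ((- b) + ((d + b) * 1)) into (((- b) + ((d + b) * 1)) * 1)
step 6: add_comm (→) rewrites (d + b) into (b + d), now (((- b) + ((b + d) * 1)) * 1)
step 7: add_zero (←) rewrites 1 into (1 + 0), now (((- b) + ((b + d) * (1 + 0))) * 1)
step 8: mul_one (←) rewrites 1 into (1 * 1), now (((- b) + ((b + d) * (1 + 0))) * (1 * 1))
step 9: mul_one (←) rewrites 1 into (1 * 1), now (((- b) + ((b + d) * (1 + 0))) * ((1 * 1) * 1))
step 10: add_zero (←) rewrites 1 into (1 + 0), now (((- b) + ((b + d) * (1 + 0))) * ((1 * 1) * (1 + 0)))
step 11: mul_one (←) rewrites 1 into (1 * 1), now (((- b) + ((b + d) * ((1 * 1) + 0))) * ((1 * 1) * (1 + 0)))
step 12: add_zero (←) rewrites (((- b) + ((b + d) * ((1 * 1) + 0))) * ((1 * 1) * (1 + 0))) into ((((- b) + ((b + d) * ((1 * 1) + 0))) * ((1 * 1) * (1 + 0))) + 0), which is E2

YES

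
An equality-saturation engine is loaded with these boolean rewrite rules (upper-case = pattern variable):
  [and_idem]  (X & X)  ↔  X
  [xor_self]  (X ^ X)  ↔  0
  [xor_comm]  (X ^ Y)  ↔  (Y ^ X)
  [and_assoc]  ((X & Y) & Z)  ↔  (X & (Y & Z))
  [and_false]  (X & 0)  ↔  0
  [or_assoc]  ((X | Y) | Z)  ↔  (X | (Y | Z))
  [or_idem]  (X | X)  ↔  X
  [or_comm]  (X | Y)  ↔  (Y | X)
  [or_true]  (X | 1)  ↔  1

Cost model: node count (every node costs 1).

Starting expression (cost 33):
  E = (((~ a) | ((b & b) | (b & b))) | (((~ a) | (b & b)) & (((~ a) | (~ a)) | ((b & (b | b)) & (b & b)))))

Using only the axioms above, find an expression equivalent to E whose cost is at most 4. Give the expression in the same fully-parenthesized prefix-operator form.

((~ a) | b)   [cost 4]

step 1: or_idem (→) rewrites (b | b) into b, now (((~ a) | ((b & b) | (b & b))) | (((~ a) | (b & b)) & (((~ a) | (~ a)) | ((b & b) & (b & b)))))
step 2: and_idem (→) rewrites ((b & b) & (b & b)) into (b & b), now (((~ a) | ((b & b) | (b & b))) | (((~ a) | (b & b)) & (((~ a) | (~ a)) | (b & b))))
step 3: or_idem (→) rewrites ((~ a) | (~ a)) into (~ a), now (((~ a) | ((b & b) | (b & b))) | (((~ a) | (b & b)) & ((~ a) | (b & b))))
step 4: or_idem (→) rewrites ((b & b) | (b & b)) into (b & b), now (((~ a) | (b & b)) | (((~ a) | (b & b)) & ((~ a) | (b & b))))
step 5: and_idem (→) rewrites (((~ a) | (b & b)) & ((~ a) | (b & b))) into ((~ a) | (b & b)), now (((~ a) | (b & b)) | ((~ a) | (b & b)))
step 6: or_idem (→) rewrites (((~ a) | (b & b)) | ((~ a) | (b & b))) into ((~ a) | (b & b))
step 7: and_idem (→) rewrites (b & b) into b, reaching cost 4 (bound 4)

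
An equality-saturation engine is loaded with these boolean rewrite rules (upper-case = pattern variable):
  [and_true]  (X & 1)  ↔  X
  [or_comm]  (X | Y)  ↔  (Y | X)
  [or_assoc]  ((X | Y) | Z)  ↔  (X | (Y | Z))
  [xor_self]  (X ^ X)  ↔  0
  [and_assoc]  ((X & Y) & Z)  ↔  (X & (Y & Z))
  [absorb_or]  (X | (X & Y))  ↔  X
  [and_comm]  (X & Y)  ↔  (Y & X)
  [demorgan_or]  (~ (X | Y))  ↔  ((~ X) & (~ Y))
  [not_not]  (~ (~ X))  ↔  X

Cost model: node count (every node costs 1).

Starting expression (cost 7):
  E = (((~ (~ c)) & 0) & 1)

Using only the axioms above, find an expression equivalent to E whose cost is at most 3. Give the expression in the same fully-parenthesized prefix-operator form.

step 1: and_assoc (→) rewrites (((~ (~ c)) & 0) & 1) into ((~ (~ c)) & (0 & 1))
step 2: not_not (→) rewrites (~ (~ c)) into c, now (c & (0 & 1))
step 3: and_true (→) rewrites (0 & 1) into 0, reaching cost 3 (bound 3)

(c & 0)   [cost 3]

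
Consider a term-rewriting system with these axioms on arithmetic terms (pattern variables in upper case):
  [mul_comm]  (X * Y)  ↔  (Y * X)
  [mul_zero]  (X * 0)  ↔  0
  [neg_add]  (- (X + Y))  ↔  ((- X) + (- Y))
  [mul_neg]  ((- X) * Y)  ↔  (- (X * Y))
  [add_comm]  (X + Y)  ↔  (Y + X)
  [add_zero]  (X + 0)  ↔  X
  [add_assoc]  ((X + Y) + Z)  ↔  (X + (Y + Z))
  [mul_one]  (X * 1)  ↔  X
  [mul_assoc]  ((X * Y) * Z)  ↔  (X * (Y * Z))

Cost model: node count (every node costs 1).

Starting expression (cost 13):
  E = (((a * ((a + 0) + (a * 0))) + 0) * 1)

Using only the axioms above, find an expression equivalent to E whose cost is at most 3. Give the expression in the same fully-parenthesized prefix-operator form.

(a * a)   [cost 3]

1. [mul_one →] (((a * ((a + 0) + (a * 0))) + 0) * 1)  →  ((a * ((a + 0) + (a * 0))) + 0)
2. [add_zero →] (a + 0)  →  a;  E = ((a * (a + (a * 0))) + 0)
3. [mul_zero →] (a * 0)  →  0;  E = ((a * (a + 0)) + 0)
4. [add_zero →] (a + 0)  →  a;  E = ((a * a) + 0)
5. [add_zero →] ((a * a) + 0)  →  (a * a);  cost 3 ≤ 3, done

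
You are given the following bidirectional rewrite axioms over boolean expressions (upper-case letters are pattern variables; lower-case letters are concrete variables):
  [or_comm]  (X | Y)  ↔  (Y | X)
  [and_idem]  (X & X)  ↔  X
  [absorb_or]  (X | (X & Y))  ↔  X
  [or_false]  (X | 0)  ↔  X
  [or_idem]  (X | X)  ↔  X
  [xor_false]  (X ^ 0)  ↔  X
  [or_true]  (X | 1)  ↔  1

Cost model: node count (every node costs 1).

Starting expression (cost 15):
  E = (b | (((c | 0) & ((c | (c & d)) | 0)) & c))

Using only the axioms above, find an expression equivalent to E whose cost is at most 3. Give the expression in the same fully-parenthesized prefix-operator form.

(1) (c | (c & d))  =[absorb_or →]=  c    ⊢ (b | (((c | 0) & (c | 0)) & c))
(2) ((c | 0) & (c | 0))  =[and_idem →]=  (c | 0)    ⊢ (b | ((c | 0) & c))
(3) (c | 0)  =[or_false →]=  c    ⊢ (b | (c & c))
(4) (c & c)  =[and_idem →]=  c    ⊢ cost 3, within 3

(b | c)   [cost 3]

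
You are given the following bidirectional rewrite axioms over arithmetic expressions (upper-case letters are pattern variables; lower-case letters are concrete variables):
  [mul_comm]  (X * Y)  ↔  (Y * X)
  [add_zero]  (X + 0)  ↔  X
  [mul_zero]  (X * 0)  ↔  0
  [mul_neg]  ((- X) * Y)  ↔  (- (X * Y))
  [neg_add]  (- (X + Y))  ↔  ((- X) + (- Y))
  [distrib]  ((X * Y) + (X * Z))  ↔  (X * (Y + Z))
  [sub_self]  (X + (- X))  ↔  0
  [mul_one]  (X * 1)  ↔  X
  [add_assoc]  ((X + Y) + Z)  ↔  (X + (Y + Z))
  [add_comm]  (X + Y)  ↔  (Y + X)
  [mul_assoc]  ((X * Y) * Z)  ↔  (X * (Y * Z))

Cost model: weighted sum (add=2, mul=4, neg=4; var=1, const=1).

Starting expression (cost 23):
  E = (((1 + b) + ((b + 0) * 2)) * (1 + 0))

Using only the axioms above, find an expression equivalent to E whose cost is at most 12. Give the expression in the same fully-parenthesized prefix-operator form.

(1) (b + 0)  =[add_zero →]=  b    ⊢ (((1 + b) + (b * 2)) * (1 + 0))
(2) (1 + 0)  =[add_zero →]=  1    ⊢ (((1 + b) + (b * 2)) * 1)
(3) (((1 + b) + (b * 2)) * 1)  =[mul_one →]=  ((1 + b) + (b * 2))    ⊢ cost 12, within 12

((1 + b) + (b * 2))   [cost 12]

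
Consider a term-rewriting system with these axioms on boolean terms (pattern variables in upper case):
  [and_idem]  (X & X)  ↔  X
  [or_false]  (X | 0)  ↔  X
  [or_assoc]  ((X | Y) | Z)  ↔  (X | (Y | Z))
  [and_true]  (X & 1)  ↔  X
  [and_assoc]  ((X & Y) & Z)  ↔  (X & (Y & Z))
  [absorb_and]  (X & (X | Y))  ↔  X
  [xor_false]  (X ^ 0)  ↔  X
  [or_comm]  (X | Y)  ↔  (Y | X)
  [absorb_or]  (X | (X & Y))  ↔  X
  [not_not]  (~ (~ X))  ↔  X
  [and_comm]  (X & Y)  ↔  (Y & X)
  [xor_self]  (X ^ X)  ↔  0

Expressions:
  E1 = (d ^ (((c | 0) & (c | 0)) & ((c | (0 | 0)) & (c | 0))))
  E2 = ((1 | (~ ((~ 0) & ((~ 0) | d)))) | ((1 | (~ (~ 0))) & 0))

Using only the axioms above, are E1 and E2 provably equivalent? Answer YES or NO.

The axioms are sound identities: if E1 ↔* E2 then E1 and E2 evaluate identically under any assignment.
Under c=0, d=0: E1 evaluates to 0, E2 to 1. Distinct ⇒ no rewrite sequence connects them.

NO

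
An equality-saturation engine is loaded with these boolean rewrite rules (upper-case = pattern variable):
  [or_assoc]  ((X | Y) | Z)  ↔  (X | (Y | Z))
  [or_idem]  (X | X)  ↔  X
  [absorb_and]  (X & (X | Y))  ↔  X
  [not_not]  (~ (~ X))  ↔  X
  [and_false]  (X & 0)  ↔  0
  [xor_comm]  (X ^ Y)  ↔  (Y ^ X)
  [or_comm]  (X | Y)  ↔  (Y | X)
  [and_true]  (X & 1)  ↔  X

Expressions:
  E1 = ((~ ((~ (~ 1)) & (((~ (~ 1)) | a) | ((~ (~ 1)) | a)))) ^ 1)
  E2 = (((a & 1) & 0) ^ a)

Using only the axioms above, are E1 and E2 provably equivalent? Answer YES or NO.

NO

The axioms are sound identities: if E1 ↔* E2 then E1 and E2 evaluate identically under any assignment.
Under a=0: E1 evaluates to 1, E2 to 0. Distinct ⇒ no rewrite sequence connects them.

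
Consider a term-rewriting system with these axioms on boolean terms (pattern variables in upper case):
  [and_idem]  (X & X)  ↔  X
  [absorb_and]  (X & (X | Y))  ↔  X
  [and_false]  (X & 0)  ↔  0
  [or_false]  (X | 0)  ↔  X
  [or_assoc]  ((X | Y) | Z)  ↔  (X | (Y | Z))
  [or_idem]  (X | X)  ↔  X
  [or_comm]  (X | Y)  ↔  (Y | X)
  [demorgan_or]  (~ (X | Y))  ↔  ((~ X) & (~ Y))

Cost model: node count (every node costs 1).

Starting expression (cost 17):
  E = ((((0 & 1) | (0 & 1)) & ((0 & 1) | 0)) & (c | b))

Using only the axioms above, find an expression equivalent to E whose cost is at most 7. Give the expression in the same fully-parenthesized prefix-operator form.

((0 & 1) & (c | b))   [cost 7]

(1) ((0 & 1) | (0 & 1))  =[or_idem →]=  (0 & 1)    ⊢ (((0 & 1) & ((0 & 1) | 0)) & (c | b))
(2) ((0 & 1) | 0)  =[or_false →]=  (0 & 1)    ⊢ (((0 & 1) & (0 & 1)) & (c | b))
(3) ((0 & 1) & (0 & 1))  =[and_idem →]=  (0 & 1)    ⊢ cost 7, within 7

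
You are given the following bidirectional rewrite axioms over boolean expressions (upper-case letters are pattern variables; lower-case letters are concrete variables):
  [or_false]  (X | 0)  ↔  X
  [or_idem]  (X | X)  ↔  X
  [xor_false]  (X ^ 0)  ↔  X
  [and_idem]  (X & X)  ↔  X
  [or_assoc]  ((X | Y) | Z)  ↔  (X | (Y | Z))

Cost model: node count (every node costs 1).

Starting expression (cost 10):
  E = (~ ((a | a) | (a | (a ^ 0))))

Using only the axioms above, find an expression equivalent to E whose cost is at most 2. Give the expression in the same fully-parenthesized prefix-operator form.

(~ a)   [cost 2]

1. [xor_false →] (a ^ 0)  →  a;  E = (~ ((a | a) | (a | a)))
2. [or_idem →] ((a | a) | (a | a))  →  (a | a);  E = (~ (a | a))
3. [or_idem →] (a | a)  →  a;  cost 2 ≤ 2, done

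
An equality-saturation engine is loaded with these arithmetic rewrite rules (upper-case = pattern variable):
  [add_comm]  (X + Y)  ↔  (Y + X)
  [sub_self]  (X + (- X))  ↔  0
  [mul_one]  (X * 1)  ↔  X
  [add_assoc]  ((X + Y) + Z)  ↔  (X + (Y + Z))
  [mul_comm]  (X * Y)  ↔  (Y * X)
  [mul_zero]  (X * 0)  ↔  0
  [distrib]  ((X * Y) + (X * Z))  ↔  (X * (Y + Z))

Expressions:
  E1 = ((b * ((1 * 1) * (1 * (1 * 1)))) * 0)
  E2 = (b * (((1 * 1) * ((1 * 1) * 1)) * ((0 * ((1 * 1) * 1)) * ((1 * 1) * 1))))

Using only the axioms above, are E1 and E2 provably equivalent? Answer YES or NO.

YES

(1) (1 * 1)  =[mul_one →]=  1    ⊢ ((b * ((1 * 1) * (1 * 1))) * 0)
(2) (1 * 1)  =[mul_one →]=  1    ⊢ ((b * ((1 * 1) * 1)) * 0)
(3) (1 * 1)  =[mul_one →]=  1    ⊢ ((b * (1 * 1)) * 0)
(4) (1 * 1)  =[mul_one →]=  1    ⊢ ((b * 1) * 0)
(5) (b * 1)  =[mul_one →]=  b    ⊢ (b * 0)
(6) 0  =[mul_one ←]=  (0 * 1)    ⊢ (b * (0 * 1))
(7) 0  =[mul_one ←]=  (0 * 1)    ⊢ (b * ((0 * 1) * 1))
(8) 1  =[mul_one ←]=  (1 * 1)    ⊢ (b * ((0 * (1 * 1)) * 1))
(9) 1  =[mul_one ←]=  (1 * 1)    ⊢ (b * ((0 * (1 * 1)) * (1 * 1)))
(10) (1 * 1)  =[mul_one ←]=  ((1 * 1) * 1)    ⊢ (b * ((0 * ((1 * 1) * 1)) * (1 * 1)))
(11) 1  =[mul_one ←]=  (1 * 1)    ⊢ (b * ((0 * ((1 * 1) * 1)) * (1 * (1 * 1))))
(12) 0  =[mul_one ←]=  (0 * 1)    ⊢ (b * (((0 * 1) * ((1 * 1) * 1)) * (1 * (1 * 1))))
(13) (((0 * 1) * ((1 * 1) * 1)) * (1 * (1 * 1)))  =[mul_comm →]=  ((1 * (1 * 1)) * ((0 * 1) * ((1 * 1) * 1)))    ⊢ (b * ((1 * (1 * 1)) * ((0 * 1) * ((1 * 1) * 1))))
(14) 1  =[mul_one ←]=  (1 * 1)    ⊢ (b * ((1 * ((1 * 1) * 1)) * ((0 * 1) * ((1 * 1) * 1))))
(15) 1  =[mul_one ←]=  (1 * 1)    ⊢ (b * ((1 * ((1 * 1) * 1)) * ((0 * (1 * 1)) * ((1 * 1) * 1))))
(16) 1  =[mul_one ←]=  (1 * 1)    ⊢ (b * (((1 * 1) * ((1 * 1) * 1)) * ((0 * (1 * 1)) * ((1 * 1) * 1))))
(17) (1 * 1)  =[mul_one ←]=  ((1 * 1) * 1)    ⊢ E2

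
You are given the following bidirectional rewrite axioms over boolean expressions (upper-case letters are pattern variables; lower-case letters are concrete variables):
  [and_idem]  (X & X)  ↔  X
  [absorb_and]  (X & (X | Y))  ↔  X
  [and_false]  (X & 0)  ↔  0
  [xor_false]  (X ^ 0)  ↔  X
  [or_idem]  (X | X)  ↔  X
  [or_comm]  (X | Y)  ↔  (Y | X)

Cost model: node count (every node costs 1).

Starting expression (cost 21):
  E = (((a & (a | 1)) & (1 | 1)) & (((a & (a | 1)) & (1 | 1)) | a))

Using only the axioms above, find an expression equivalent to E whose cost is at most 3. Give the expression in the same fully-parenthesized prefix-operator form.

(a & 1)   [cost 3]

1. [absorb_and →] (((a & (a | 1)) & (1 | 1)) & (((a & (a | 1)) & (1 | 1)) | a))  →  ((a & (a | 1)) & (1 | 1))
2. [absorb_and →] (a & (a | 1))  →  a;  E = (a & (1 | 1))
3. [or_idem →] (1 | 1)  →  1;  cost 3 ≤ 3, done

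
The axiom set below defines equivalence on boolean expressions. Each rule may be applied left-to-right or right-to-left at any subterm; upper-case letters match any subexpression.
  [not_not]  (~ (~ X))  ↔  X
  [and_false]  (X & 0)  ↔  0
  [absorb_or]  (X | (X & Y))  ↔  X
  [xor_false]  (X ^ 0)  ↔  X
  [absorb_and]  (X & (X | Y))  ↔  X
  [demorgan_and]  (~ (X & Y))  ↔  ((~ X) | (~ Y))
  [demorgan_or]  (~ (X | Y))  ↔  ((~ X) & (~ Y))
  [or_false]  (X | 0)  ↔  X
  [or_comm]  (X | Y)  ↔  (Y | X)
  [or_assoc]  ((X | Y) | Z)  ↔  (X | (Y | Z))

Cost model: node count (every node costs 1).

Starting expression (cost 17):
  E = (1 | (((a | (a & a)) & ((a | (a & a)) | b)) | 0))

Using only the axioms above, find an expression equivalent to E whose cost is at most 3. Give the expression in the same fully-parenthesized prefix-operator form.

step 1: absorb_and (→) rewrites ((a | (a & a)) & ((a | (a & a)) | b)) into (a | (a & a)), now (1 | ((a | (a & a)) | 0))
step 2: or_false (→) rewrites ((a | (a & a)) | 0) into (a | (a & a)), now (1 | (a | (a & a)))
step 3: absorb_or (→) rewrites (a | (a & a)) into a, reaching cost 3 (bound 3)

(1 | a)   [cost 3]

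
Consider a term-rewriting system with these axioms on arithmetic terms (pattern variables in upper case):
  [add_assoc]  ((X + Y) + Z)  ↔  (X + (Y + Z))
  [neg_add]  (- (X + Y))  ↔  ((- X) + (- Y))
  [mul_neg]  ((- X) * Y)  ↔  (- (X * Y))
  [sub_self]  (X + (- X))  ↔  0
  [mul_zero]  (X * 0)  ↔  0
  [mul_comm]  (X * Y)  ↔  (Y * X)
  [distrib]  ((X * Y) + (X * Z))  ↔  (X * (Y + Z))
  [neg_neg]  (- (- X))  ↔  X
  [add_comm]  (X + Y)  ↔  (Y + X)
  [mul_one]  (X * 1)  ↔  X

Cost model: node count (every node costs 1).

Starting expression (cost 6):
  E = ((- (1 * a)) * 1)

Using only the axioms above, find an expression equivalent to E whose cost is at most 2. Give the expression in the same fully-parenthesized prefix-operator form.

(- a)   [cost 2]

step 1: mul_comm (→) rewrites (1 * a) into (a * 1), now ((- (a * 1)) * 1)
step 2: mul_one (→) rewrites ((- (a * 1)) * 1) into (- (a * 1))
step 3: mul_one (→) rewrites (a * 1) into a, reaching cost 2 (bound 2)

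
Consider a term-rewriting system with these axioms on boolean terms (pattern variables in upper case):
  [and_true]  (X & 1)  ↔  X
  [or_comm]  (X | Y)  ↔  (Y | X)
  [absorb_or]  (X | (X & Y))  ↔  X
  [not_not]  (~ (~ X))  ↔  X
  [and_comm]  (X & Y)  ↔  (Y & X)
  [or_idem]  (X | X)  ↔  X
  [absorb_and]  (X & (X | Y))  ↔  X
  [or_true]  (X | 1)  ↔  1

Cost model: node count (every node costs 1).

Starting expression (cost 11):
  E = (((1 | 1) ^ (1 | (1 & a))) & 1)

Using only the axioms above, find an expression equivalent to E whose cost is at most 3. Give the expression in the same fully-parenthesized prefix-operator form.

(1) (1 | (1 & a))  =[absorb_or →]=  1    ⊢ (((1 | 1) ^ 1) & 1)
(2) (1 | 1)  =[or_true →]=  1    ⊢ ((1 ^ 1) & 1)
(3) ((1 ^ 1) & 1)  =[and_true →]=  (1 ^ 1)    ⊢ cost 3, within 3

(1 ^ 1)   [cost 3]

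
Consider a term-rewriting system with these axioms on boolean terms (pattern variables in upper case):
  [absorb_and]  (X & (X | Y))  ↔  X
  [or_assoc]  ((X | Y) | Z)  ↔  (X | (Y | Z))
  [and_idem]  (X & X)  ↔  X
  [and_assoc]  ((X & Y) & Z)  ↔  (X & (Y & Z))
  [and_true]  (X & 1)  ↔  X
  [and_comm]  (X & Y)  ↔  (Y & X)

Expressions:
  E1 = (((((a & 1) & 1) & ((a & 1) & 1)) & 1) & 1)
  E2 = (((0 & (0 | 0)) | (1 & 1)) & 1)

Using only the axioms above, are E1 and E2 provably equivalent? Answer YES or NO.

All listed rules preserve value, hence provable equivalence implies equal values everywhere; look for a separating assignment.
a=0 gives E1 ↦ 0, E2 ↦ 1; values differ ⇒ not provably equivalent.

NO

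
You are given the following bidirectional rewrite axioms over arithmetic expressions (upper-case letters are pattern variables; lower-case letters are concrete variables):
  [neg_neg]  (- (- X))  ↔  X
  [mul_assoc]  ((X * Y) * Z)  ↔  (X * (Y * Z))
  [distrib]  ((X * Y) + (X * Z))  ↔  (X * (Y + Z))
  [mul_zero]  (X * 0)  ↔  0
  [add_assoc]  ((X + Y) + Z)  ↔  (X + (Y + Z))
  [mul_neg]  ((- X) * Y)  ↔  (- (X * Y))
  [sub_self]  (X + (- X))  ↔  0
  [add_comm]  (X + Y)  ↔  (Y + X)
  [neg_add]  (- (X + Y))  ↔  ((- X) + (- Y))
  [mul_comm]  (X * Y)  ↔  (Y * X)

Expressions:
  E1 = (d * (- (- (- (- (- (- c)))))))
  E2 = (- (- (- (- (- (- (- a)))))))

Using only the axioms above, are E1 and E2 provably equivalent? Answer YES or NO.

Every axiom is a valid identity, so a rewrite proof would force E1 and E2 to agree under every assignment.
At a=0, c=1, d=1: E1 = 1 but E2 = 0; they differ, so no derivation exists.

NO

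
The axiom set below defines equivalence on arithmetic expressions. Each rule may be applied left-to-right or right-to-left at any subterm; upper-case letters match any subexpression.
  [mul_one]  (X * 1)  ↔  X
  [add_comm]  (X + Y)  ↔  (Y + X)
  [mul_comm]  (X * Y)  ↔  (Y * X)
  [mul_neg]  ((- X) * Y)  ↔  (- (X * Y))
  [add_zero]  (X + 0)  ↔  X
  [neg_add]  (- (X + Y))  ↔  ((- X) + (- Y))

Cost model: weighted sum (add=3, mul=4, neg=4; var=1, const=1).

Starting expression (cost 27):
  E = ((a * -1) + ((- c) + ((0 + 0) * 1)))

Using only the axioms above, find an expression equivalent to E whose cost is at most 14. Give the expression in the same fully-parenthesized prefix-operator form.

((a * -1) + (- c))   [cost 14]

1. [add_zero →] (0 + 0)  →  0;  E = ((a * -1) + ((- c) + (0 * 1)))
2. [mul_one →] (0 * 1)  →  0;  E = ((a * -1) + ((- c) + 0))
3. [add_zero →] ((- c) + 0)  →  (- c);  cost 14 ≤ 14, done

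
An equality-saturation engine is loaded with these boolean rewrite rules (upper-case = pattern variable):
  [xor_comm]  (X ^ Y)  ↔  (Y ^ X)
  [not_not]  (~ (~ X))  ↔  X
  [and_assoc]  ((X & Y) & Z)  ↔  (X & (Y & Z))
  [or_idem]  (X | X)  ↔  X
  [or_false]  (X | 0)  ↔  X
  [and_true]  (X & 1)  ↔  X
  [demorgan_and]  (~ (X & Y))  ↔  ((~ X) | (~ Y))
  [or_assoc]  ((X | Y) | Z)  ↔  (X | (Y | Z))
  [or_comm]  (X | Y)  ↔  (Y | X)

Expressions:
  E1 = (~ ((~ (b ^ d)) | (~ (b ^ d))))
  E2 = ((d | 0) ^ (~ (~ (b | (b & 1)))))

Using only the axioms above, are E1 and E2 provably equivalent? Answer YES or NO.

YES

1. [or_idem →] ((~ (b ^ d)) | (~ (b ^ d)))  →  (~ (b ^ d));  E1 = (~ (~ (b ^ d)))
2. [not_not →] (~ (~ (b ^ d)))  →  (b ^ d)
3. [xor_comm →] (b ^ d)  →  (d ^ b)
4. [not_not ←] b  →  (~ (~ b));  E1 = (d ^ (~ (~ b)))
5. [or_false ←] d  →  (d | 0);  E1 = ((d | 0) ^ (~ (~ b)))
6. [or_idem ←] b  →  (b | b);  E1 = ((d | 0) ^ (~ (~ (b | b))))
7. [and_true ←] b  →  (b & 1);  this is E2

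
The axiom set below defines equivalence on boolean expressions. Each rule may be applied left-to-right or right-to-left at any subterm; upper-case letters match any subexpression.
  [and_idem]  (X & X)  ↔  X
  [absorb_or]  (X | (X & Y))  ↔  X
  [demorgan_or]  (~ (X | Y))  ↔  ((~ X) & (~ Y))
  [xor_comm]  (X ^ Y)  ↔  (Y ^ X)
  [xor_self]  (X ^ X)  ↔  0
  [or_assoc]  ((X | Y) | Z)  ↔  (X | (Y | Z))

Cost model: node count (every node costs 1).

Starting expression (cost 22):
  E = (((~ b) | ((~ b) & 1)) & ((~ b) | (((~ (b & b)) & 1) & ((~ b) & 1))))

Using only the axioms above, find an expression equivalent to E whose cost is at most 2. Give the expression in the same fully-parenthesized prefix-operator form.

(~ b)   [cost 2]

1. [and_idem →] (b & b)  →  b;  E = (((~ b) | ((~ b) & 1)) & ((~ b) | (((~ b) & 1) & ((~ b) & 1))))
2. [and_idem →] (((~ b) & 1) & ((~ b) & 1))  →  ((~ b) & 1);  E = (((~ b) | ((~ b) & 1)) & ((~ b) | ((~ b) & 1)))
3. [and_idem →] (((~ b) | ((~ b) & 1)) & ((~ b) | ((~ b) & 1)))  →  ((~ b) | ((~ b) & 1))
4. [absorb_or →] ((~ b) | ((~ b) & 1))  →  (~ b);  cost 2 ≤ 2, done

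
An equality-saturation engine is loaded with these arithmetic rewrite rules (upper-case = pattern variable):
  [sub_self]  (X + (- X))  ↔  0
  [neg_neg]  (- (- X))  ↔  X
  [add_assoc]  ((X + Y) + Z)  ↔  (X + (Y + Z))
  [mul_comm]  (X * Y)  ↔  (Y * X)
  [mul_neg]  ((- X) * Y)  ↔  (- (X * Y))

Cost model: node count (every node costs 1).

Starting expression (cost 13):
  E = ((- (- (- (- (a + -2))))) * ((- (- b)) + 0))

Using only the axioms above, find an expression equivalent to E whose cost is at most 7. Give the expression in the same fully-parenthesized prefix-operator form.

step 1: neg_neg (→) rewrites (- (- (- (- (a + -2))))) into (- (- (a + -2))), now ((- (- (a + -2))) * ((- (- b)) + 0))
step 2: neg_neg (→) rewrites (- (- b)) into b, now ((- (- (a + -2))) * (b + 0))
step 3: neg_neg (→) rewrites (- (- (a + -2))) into (a + -2), reaching cost 7 (bound 7)

((a + -2) * (b + 0))   [cost 7]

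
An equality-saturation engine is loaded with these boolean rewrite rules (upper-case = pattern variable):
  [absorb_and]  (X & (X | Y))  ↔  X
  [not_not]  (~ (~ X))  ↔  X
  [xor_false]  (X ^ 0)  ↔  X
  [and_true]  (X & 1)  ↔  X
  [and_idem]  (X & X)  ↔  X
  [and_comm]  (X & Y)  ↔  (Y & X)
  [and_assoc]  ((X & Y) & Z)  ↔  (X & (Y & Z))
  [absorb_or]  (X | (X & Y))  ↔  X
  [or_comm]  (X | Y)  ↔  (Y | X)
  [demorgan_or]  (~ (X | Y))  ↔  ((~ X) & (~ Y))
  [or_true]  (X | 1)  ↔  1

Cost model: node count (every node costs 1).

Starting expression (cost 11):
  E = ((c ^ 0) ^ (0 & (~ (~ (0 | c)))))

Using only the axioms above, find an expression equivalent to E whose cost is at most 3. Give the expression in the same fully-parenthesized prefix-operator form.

step 1: not_not (→) rewrites (~ (~ (0 | c))) into (0 | c), now ((c ^ 0) ^ (0 & (0 | c)))
step 2: absorb_and (→) rewrites (0 & (0 | c)) into 0, now ((c ^ 0) ^ 0)
step 3: xor_false (→) rewrites ((c ^ 0) ^ 0) into (c ^ 0), reaching cost 3 (bound 3)

(c ^ 0)   [cost 3]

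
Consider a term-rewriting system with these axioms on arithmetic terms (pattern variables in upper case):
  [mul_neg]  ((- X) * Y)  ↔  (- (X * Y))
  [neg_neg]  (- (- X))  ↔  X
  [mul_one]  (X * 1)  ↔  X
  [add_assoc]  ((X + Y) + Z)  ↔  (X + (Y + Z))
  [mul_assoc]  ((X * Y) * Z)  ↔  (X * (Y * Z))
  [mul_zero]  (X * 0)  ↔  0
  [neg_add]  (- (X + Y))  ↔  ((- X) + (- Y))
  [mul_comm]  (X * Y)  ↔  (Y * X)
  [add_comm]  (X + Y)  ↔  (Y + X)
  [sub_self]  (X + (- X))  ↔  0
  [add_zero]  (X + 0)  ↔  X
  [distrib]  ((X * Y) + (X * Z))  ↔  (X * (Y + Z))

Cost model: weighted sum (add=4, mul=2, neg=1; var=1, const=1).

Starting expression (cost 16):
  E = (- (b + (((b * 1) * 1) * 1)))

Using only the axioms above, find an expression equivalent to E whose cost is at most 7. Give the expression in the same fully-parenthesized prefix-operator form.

step 1: mul_one (→) rewrites (((b * 1) * 1) * 1) into ((b * 1) * 1), now (- (b + ((b * 1) * 1)))
step 2: add_comm (→) rewrites (b + ((b * 1) * 1)) into (((b * 1) * 1) + b), now (- (((b * 1) * 1) + b))
step 3: mul_one (→) rewrites (b * 1) into b, now (- ((b * 1) + b))
step 4: mul_one (→) rewrites (b * 1) into b, reaching cost 7 (bound 7)

(- (b + b))   [cost 7]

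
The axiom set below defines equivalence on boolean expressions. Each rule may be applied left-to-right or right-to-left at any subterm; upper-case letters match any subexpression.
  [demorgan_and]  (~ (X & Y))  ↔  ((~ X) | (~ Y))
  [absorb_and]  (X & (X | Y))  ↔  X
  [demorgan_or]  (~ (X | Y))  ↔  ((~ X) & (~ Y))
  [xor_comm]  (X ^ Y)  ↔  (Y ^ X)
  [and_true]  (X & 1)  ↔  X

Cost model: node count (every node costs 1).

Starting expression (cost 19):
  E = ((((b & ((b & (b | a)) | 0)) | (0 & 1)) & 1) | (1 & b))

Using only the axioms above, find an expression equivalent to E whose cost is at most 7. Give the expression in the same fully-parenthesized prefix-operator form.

(1) (b & (b | a))  =[absorb_and →]=  b    ⊢ ((((b & (b | 0)) | (0 & 1)) & 1) | (1 & b))
(2) (b & (b | 0))  =[absorb_and →]=  b    ⊢ (((b | (0 & 1)) & 1) | (1 & b))
(3) (0 & 1)  =[and_true →]=  0    ⊢ (((b | 0) & 1) | (1 & b))
(4) ((b | 0) & 1)  =[and_true →]=  (b | 0)    ⊢ cost 7, within 7

((b | 0) | (1 & b))   [cost 7]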